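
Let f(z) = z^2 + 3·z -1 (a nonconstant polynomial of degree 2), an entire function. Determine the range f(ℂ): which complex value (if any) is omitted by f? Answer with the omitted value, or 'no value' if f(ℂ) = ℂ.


Little Picard bounds the complement of f(ℂ) to at most one point.
For every w ∈ ℂ, the equation p(z) − w = 0 is a nonconstant polynomial in z and hence has at least one root by the fundamental theorem of algebra. So p is surjective onto ℂ, omitting no value.

Omitted value: no value.


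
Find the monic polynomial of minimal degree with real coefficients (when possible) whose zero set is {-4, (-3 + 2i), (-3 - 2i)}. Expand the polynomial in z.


The polynomial is p(z) = ∏_{α ∈ S} (z − α), where S = {-4, (-3 + 2i), (-3 - 2i)}.
Expanding the product yields: p(z) = z^3 + 10·z^2 + 37·z + 52.
Note conjugate pairs combine to real quadratics: (z − (-3+2i))(z − (-3−2i)) = z² + 6z + 13.
The resulting polynomial has degree 3 and real coefficients as required.

p(z) = z^3 + 10·z^2 + 37·z + 52.


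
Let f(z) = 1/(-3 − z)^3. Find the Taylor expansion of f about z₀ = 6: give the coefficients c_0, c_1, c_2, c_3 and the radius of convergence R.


Let w = z − z₀, so z = z₀ + w.
Then -3 − z = -3 − (z₀ + w) = (-3 − z₀) − w = -9 − w.
f(z) = 1/(-9 − w)^3 = (1/(-9)^3) · (1 − w/(-9))^{−3}.
By the binomial series (1−u)^{−3} = Σ_{n≥0} C(n+2, 2) u^n for |u|<1, with u = w/(-9):
  c_n = C(n+2, 2) / (-9)^(n+3).
  c_0 = 1/(-9)^3 = -1/729.
  c_1 = 3/(-9)^4 = 1/2187.
  c_2 = 6/(-9)^5 = -2/19683.
  c_3 = 10/(-9)^6 = 10/531441.
The series is valid for |w/d| < 1, i.e. |z − z₀| < |d|.
Radius of convergence: R = |-3 − z₀| = |-9| = 9 (distance from z₀ to the singularity z = -3).

c_0 = -1/729, c_1 = 1/2187, c_2 = -2/19683, c_3 = 10/531441; R = 9.


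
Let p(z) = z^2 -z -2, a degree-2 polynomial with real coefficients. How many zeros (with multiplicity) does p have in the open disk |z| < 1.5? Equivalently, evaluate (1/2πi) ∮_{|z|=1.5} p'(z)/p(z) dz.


The zeros of p are: -1, 2.
Their magnitudes are: 1, 2.
Zeros with |z| < R = 1.5: -1.
Count = 1.
By the argument principle, (1/2πi) ∮_{|z|=R} p'(z)/p(z) dz equals exactly this count.

Number of zeros inside |z| < 1.5: 1.


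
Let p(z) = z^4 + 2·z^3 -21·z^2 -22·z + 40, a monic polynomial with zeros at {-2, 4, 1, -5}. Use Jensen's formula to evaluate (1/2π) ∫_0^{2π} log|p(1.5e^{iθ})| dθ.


Zeros: -5, -2, 1, 4; r = 1.5.
Inside |z| < r: 1. Outside (|z| ≥ r): -5, -2, 4.
p(0) = 40, so log|p(0)| = log(40) = 3.6889.
Apply Jensen: I(r) = log|p(0)| + Σ_k log(r/|z_k|), summed over zeros inside |z| < r.
  log(r/|z_k|) for z_k = 1: log(1.5/1) = 0.4055
  Outside zeros (-5, -2, 4) contribute nothing to the Jensen sum.
Sum over inside zeros: 0.4055.
I(r) = log|p(0)| + (inside sum) = 3.6889 + 0.4055 = 4.0943.
Note: since some zeros are outside |z| ≤ r, the simplified n·log(r) form does NOT apply — only the inside zeros contribute.

I(r) ≈ 4.0943.


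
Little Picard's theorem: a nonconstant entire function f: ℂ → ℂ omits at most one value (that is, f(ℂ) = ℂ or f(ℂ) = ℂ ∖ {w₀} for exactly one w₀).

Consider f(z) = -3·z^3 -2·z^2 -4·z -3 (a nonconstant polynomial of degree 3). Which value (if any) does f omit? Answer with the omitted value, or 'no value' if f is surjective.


Little Picard bounds the complement of f(ℂ) to at most one point.
For every w ∈ ℂ, the equation p(z) − w = 0 is a nonconstant polynomial in z and hence has at least one root by the fundamental theorem of algebra. So p is surjective onto ℂ, omitting no value.

Omitted value: no value.


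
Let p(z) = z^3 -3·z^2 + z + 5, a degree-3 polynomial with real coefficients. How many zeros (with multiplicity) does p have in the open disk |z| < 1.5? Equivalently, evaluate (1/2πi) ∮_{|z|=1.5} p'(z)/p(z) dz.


The zeros of p are: (2 + 1i), (2 - 1i), -1.
Their magnitudes are: 2.236, 2.236, 1.
Zeros with |z| < R = 1.5: -1.
Count = 1.
By the argument principle, (1/2πi) ∮_{|z|=R} p'(z)/p(z) dz equals exactly this count.

Number of zeros inside |z| < 1.5: 1.


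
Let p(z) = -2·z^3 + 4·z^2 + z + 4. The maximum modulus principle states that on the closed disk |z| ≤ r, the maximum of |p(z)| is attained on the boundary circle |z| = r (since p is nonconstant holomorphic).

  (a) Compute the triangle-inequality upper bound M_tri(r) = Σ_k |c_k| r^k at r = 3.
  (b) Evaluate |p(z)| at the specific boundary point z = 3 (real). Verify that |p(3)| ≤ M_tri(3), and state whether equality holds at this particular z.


Coefficients: c_0 = 4, c_1 = 1, c_2 = 4, c_3 = -2. Radius r = 3.
Part (a). Triangle bound: M_tri(r) = Σ_k |c_k| r^k
  = |4|·3^0 + |1|·3^1 + |4|·3^2 + |-2|·3^3
  = 4 + 3 + 36 + 54 = 97.
This bounds M(r) := max_{|z|=r} |p(z)| from above; equality holds iff all terms c_k z^k can be made to align in phase at a single z on |z|=r.
Part (b). At z = 3 (real, on the circle |z| = r):
  p(3) = (4)·3^0 + (1)·3^1 + (4)·3^2 + (-2)·3^3 = -11.
  |p(3)| = 11.
Check: |p(3)| = 11 ≤ 97 = M_tri(3). ✓ Equality does not hold at z = 3 (the coefficients have mixed signs, so the terms do not all align in phase there).

M_tri(3) = 97; |p(3)| = 11; equality at z=3: no.


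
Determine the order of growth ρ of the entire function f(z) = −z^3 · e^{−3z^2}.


M(r) = max_{|z|=r} |-1|·|z|^3·|e^{−3z^2}| = 1·r^3 · e^{3r^2} (the factors attain their maxima compatibly on |z|=r). Then log M(r) = log 1 + 3·log r + 3r^2, dominated by the last term, so log log M(r) ~ 2·log r. The polynomial factor -1z^3 contributes only a log r term and does not affect the order. ρ = 2.
Therefore ρ = 2.

Order ρ = 2.


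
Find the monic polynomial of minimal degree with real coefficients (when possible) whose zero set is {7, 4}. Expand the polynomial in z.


The polynomial is p(z) = ∏_{α ∈ S} (z − α), where S = {7, 4}.
Expanding the product yields: p(z) = z^2 -11·z + 28.
The resulting polynomial has degree 2 and real coefficients as required.

p(z) = z^2 -11·z + 28.


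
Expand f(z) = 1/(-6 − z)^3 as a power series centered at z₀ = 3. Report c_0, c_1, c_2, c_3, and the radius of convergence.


Let w = z − z₀, so z = z₀ + w.
Then -6 − z = -6 − (z₀ + w) = (-6 − z₀) − w = -9 − w.
f(z) = 1/(-9 − w)^3 = (1/(-9)^3) · (1 − w/(-9))^{−3}.
By the binomial series (1−u)^{−3} = Σ_{n≥0} C(n+2, 2) u^n for |u|<1, with u = w/(-9):
  c_n = C(n+2, 2) / (-9)^(n+3).
  c_0 = 1/(-9)^3 = -1/729.
  c_1 = 3/(-9)^4 = 1/2187.
  c_2 = 6/(-9)^5 = -2/19683.
  c_3 = 10/(-9)^6 = 10/531441.
The series is valid for |w/d| < 1, i.e. |z − z₀| < |d|.
Radius of convergence: R = |-6 − z₀| = |-9| = 9 (distance from z₀ to the singularity z = -6).

c_0 = -1/729, c_1 = 1/2187, c_2 = -2/19683, c_3 = 10/531441; R = 9.


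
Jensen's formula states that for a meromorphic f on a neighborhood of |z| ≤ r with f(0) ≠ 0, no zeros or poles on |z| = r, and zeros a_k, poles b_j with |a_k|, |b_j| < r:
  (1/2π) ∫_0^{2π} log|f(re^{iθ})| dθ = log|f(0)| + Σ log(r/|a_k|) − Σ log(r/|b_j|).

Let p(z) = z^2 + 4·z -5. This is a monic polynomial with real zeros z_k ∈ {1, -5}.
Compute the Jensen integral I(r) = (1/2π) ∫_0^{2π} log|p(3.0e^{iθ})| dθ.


Zeros: -5, 1; r = 3.0.
Inside |z| < r: 1. Outside (|z| ≥ r): -5.
p(0) = -5, so log|p(0)| = log(5) = 1.6094.
Apply Jensen: I(r) = log|p(0)| + Σ_k log(r/|z_k|), summed over zeros inside |z| < r.
  log(r/|z_k|) for z_k = 1: log(3.0/1) = 1.0986
  Outside zeros (-5) contribute nothing to the Jensen sum.
Sum over inside zeros: 1.0986.
I(r) = log|p(0)| + (inside sum) = 1.6094 + 1.0986 = 2.7081.
Note: since some zeros are outside |z| ≤ r, the simplified n·log(r) form does NOT apply — only the inside zeros contribute.

I(r) ≈ 2.7081.


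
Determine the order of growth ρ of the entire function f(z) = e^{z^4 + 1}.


|e^{z^4 + 1}| = e^{Re(1·z^4) + 1} ≤ e^{1|z|^4 + 1} = e^{1r^4 + 1} on |z| = r, so ρ ≤ 4. Choosing z on |z|=r so that 1·z^4 is real positive (always possible by picking arg z appropriately) gives |f(z)| = e^{1r^4 + 1}, matching the bound. The additive constant 1 does not affect log log M(r) ~ 4·log r. Hence ρ = 4.
Therefore ρ = 4.

Order ρ = 4.


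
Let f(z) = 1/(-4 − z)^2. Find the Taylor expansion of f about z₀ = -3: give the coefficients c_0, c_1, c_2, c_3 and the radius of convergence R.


Let w = z − z₀, so z = z₀ + w.
Then -4 − z = -4 − (z₀ + w) = (-4 − z₀) − w = -1 − w.
f(z) = 1/(-1 − w)^2 = (1/(-1)^2) · (1 − w/(-1))^{−2}.
By the binomial series (1−u)^{−2} = Σ_{n≥0} C(n+1, 1) u^n for |u|<1, with u = w/(-1):
  c_n = C(n+1, 1) / (-1)^(n+2).
  c_0 = 1/(-1)^2 = 1.
  c_1 = 2/(-1)^3 = -2.
  c_2 = 3/(-1)^4 = 3.
  c_3 = 4/(-1)^5 = -4.
The series is valid for |w/d| < 1, i.e. |z − z₀| < |d|.
Radius of convergence: R = |-4 − z₀| = |-1| = 1 (distance from z₀ to the singularity z = -4).

c_0 = 1, c_1 = -2, c_2 = 3, c_3 = -4; R = 1.


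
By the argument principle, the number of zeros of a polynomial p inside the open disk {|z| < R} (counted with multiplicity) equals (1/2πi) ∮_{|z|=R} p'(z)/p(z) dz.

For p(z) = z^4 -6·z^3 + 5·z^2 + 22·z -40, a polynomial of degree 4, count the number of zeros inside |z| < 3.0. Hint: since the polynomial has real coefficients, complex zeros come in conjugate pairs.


The zeros of p are: 4, -2, (2 + 1i), (2 - 1i).
Their magnitudes are: 4, 2, 2.236, 2.236.
Zeros with |z| < R = 3.0: -2, (2 + 1i), (2 - 1i).
Count = 3.
By the argument principle, (1/2πi) ∮_{|z|=R} p'(z)/p(z) dz equals exactly this count.

Number of zeros inside |z| < 3.0: 3.


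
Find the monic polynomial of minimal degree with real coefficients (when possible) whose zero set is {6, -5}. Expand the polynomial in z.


The polynomial is p(z) = ∏_{α ∈ S} (z − α), where S = {6, -5}.
Expanding the product yields: p(z) = z^2 -z -30.
The resulting polynomial has degree 2 and real coefficients as required.

p(z) = z^2 -z -30.


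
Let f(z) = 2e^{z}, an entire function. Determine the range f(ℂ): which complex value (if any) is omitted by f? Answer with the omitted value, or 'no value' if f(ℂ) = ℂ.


Little Picard bounds the complement of f(ℂ) to at most one point.
e^{z} is never zero on ℂ, so 2·e^{z} takes every value in ℂ ∖ {0}. Adding 0 shifts the range to ℂ ∖ {0}. Thus f omits exactly the value 0.

Omitted value: 0.


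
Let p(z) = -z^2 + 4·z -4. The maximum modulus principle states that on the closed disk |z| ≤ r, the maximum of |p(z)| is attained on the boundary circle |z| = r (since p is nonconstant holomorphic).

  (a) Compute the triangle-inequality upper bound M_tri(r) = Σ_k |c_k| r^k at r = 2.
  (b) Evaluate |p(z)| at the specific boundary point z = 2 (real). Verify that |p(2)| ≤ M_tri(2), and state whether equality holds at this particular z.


Coefficients: c_0 = -4, c_1 = 4, c_2 = -1. Radius r = 2.
Part (a). Triangle bound: M_tri(r) = Σ_k |c_k| r^k
  = |-4|·2^0 + |4|·2^1 + |-1|·2^2
  = 4 + 8 + 4 = 16.
This bounds M(r) := max_{|z|=r} |p(z)| from above; equality holds iff all terms c_k z^k can be made to align in phase at a single z on |z|=r.
Part (b). At z = 2 (real, on the circle |z| = r):
  p(2) = (-4)·2^0 + (4)·2^1 + (-1)·2^2 = 0.
  |p(2)| = 0.
Check: |p(2)| = 0 ≤ 16 = M_tri(2). ✓ Equality does not hold at z = 2 (the coefficients have mixed signs, so the terms do not all align in phase there).

M_tri(2) = 16; |p(2)| = 0; equality at z=2: no.


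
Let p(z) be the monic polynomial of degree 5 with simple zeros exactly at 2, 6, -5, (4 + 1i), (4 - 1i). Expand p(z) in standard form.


The polynomial is p(z) = ∏_{α ∈ S} (z − α), where S = {2, 6, -5, (4 + 1i), (4 - 1i)}.
Expanding the product yields: p(z) = z^5 -11·z^4 + 13·z^3 + 233·z^2 -956·z + 1020.
Note conjugate pairs combine to real quadratics: (z − (4+1i))(z − (4−1i)) = z² − 8z + 17.
The resulting polynomial has degree 5 and real coefficients as required.

p(z) = z^5 -11·z^4 + 13·z^3 + 233·z^2 -956·z + 1020.


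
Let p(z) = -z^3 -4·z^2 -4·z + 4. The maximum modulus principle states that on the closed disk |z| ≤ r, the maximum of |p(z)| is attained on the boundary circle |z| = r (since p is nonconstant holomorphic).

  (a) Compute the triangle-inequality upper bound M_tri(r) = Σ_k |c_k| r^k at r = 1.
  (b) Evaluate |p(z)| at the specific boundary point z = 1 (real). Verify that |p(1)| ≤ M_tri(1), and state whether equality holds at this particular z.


Coefficients: c_0 = 4, c_1 = -4, c_2 = -4, c_3 = -1. Radius r = 1.
Part (a). Triangle bound: M_tri(r) = Σ_k |c_k| r^k
  = |4|·1^0 + |-4|·1^1 + |-4|·1^2 + |-1|·1^3
  = 4 + 4 + 4 + 1 = 13.
This bounds M(r) := max_{|z|=r} |p(z)| from above; equality holds iff all terms c_k z^k can be made to align in phase at a single z on |z|=r.
Part (b). At z = 1 (real, on the circle |z| = r):
  p(1) = (4)·1^0 + (-4)·1^1 + (-4)·1^2 + (-1)·1^3 = -5.
  |p(1)| = 5.
Check: |p(1)| = 5 ≤ 13 = M_tri(1). ✓ Equality does not hold at z = 1 (the coefficients have mixed signs, so the terms do not all align in phase there).

M_tri(1) = 13; |p(1)| = 5; equality at z=1: no.


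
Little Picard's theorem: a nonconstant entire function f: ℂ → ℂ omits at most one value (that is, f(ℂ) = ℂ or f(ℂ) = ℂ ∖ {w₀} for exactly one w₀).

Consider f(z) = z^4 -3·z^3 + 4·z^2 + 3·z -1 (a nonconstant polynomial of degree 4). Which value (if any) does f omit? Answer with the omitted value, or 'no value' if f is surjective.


Little Picard bounds the complement of f(ℂ) to at most one point.
For every w ∈ ℂ, the equation p(z) − w = 0 is a nonconstant polynomial in z and hence has at least one root by the fundamental theorem of algebra. So p is surjective onto ℂ, omitting no value.

Omitted value: no value.


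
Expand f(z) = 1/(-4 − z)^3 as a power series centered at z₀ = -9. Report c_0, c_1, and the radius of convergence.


Let w = z − z₀, so z = z₀ + w.
Then -4 − z = -4 − (z₀ + w) = (-4 − z₀) − w = 5 − w.
f(z) = 1/(5 − w)^3 = (1/(5)^3) · (1 − w/(5))^{−3}.
By the binomial series (1−u)^{−3} = Σ_{n≥0} C(n+2, 2) u^n for |u|<1, with u = w/(5):
  c_n = C(n+2, 2) / (5)^(n+3).
  c_0 = 1/(5)^3 = 1/125.
  c_1 = 3/(5)^4 = 3/625.
The series is valid for |w/d| < 1, i.e. |z − z₀| < |d|.
Radius of convergence: R = |-4 − z₀| = |5| = 5 (distance from z₀ to the singularity z = -4).

c_0 = 1/125, c_1 = 3/625; R = 5.


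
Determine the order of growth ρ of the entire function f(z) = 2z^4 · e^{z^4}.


M(r) = max_{|z|=r} |2|·|z|^4·|e^{z^4}| = 2·r^4 · e^{1r^4} (the factors attain their maxima compatibly on |z|=r). Then log M(r) = log 2 + 4·log r + 1r^4, dominated by the last term, so log log M(r) ~ 4·log r. The polynomial factor 2z^4 contributes only a log r term and does not affect the order. ρ = 4.
Therefore ρ = 4.

Order ρ = 4.


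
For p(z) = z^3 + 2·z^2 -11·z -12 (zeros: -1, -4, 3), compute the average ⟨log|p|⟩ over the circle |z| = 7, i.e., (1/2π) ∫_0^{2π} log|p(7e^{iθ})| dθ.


Zeros: -4, -1, 3; r = 7.
Inside |z| < r: -4, -1, 3. Outside (|z| ≥ r): ∅.
p(0) = -12, so log|p(0)| = log(12) = 2.4849.
Apply Jensen: I(r) = log|p(0)| + Σ_k log(r/|z_k|), summed over zeros inside |z| < r.
  log(r/|z_k|) for z_k = -1: log(7/1) = 1.9459
  log(r/|z_k|) for z_k = -4: log(7/4) = 0.5596
  log(r/|z_k|) for z_k = 3: log(7/3) = 0.8473
Sum over inside zeros: 3.3528.
I(r) = log|p(0)| + (inside sum) = 2.4849 + 3.3528 = 5.8377.
Closed form (all zeros inside, monic): I(r) = n·log(r) = 3·log(7) = 5.8377. ✓

I(r) ≈ 5.8377.


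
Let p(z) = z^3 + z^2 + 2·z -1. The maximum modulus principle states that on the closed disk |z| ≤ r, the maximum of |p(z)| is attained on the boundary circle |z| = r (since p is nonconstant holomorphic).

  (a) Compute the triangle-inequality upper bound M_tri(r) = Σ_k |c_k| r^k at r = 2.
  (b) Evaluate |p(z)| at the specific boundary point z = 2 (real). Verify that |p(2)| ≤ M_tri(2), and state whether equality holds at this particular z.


Coefficients: c_0 = -1, c_1 = 2, c_2 = 1, c_3 = 1. Radius r = 2.
Part (a). Triangle bound: M_tri(r) = Σ_k |c_k| r^k
  = |-1|·2^0 + |2|·2^1 + |1|·2^2 + |1|·2^3
  = 1 + 4 + 4 + 8 = 17.
This bounds M(r) := max_{|z|=r} |p(z)| from above; equality holds iff all terms c_k z^k can be made to align in phase at a single z on |z|=r.
Part (b). At z = 2 (real, on the circle |z| = r):
  p(2) = (-1)·2^0 + (2)·2^1 + (1)·2^2 + (1)·2^3 = 15.
  |p(2)| = 15.
Check: |p(2)| = 15 ≤ 17 = M_tri(2). ✓ Equality does not hold at z = 2 (the coefficients have mixed signs, so the terms do not all align in phase there).

M_tri(2) = 17; |p(2)| = 15; equality at z=2: no.


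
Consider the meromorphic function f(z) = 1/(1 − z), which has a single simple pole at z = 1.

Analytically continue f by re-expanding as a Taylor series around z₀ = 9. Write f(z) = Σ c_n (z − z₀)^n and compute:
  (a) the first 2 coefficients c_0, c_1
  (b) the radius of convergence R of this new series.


Let w = z − z₀, so z = z₀ + w.
Then 1 − z = 1 − (z₀ + w) = (1 − z₀) − w = -8 − w.
f(z) = 1/(-8 − w) = (1/(-8)) · 1/(1 − w/(-8)) = Σ_{n≥0} w^n / (-8)^(n+1).
So c_n = 1/(-8)^(n+1):
  c_0 = 1/(-8)^1 = -1/8.
  c_1 = 1/(-8)^2 = 1/64.
The series is valid for |w/d| < 1, i.e. |z − z₀| < |d|.
Radius of convergence: R = |1 − z₀| = |-8| = 8 (distance from z₀ to the singularity z = 1).

c_0 = -1/8, c_1 = 1/64; R = 8.


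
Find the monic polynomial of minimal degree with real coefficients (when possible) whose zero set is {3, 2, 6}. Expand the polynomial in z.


The polynomial is p(z) = ∏_{α ∈ S} (z − α), where S = {3, 2, 6}.
Expanding the product yields: p(z) = z^3 -11·z^2 + 36·z -36.
The resulting polynomial has degree 3 and real coefficients as required.

p(z) = z^3 -11·z^2 + 36·z -36.


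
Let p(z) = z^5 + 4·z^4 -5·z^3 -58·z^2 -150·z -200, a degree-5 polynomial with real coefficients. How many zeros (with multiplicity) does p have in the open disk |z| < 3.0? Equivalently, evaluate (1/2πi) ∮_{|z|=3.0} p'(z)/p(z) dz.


The zeros of p are: 4, (-1 + 2i), (-1 - 2i), (-3 + 1i), (-3 - 1i).
Their magnitudes are: 4, 2.236, 2.236, 3.162, 3.162.
Zeros with |z| < R = 3.0: (-1 + 2i), (-1 - 2i).
Count = 2.
By the argument principle, (1/2πi) ∮_{|z|=R} p'(z)/p(z) dz equals exactly this count.

Number of zeros inside |z| < 3.0: 2.


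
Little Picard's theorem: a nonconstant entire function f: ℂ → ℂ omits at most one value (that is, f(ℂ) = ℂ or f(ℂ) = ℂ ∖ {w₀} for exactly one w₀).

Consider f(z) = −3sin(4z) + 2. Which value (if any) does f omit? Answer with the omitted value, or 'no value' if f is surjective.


Little Picard bounds the complement of f(ℂ) to at most one point.
sin is entire and surjective onto ℂ: for every w ∈ ℂ, sin(ζ) = w has a solution ζ ∈ ℂ (e.g., via the complex inverse arcsin). With ζ = 4z this gives z = ζ/(4). Then -3·sin(4z) takes every value in -3·ℂ = ℂ, and adding 2 is a bijection of ℂ. So f is surjective and omits no value. (Note: only on the real line is sin bounded by [−1, 1].)

Omitted value: no value.


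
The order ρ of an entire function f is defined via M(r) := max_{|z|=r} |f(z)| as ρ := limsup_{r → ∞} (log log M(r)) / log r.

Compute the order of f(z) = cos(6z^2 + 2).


Write cos(w) = (e^{iw} ± e^{−iw})/(2 or 2i), so |cos(w)| ≤ e^{|w|}. With w = 6z^2 + 2, |w| ≤ 6r^2 + 2 on |z|=r, giving M(r) ≤ e^{6r^2 + 2} and ρ ≤ 2. For the lower bound, choose z on |z|=r with 6z^2 purely imaginary of modulus 6r^2; then |cos(6z^2 + 2)| grows like e^{6r^2}/2, so ρ ≥ 2. Hence ρ = 2.
Therefore ρ = 2.

Order ρ = 2.


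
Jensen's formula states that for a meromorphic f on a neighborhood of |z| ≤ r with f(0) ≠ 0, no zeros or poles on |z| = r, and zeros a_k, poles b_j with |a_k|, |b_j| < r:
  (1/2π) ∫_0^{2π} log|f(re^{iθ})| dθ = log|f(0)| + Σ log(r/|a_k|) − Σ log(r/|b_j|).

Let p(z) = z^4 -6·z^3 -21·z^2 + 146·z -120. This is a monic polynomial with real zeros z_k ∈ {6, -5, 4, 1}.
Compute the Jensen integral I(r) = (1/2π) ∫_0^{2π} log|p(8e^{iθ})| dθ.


Zeros: -5, 1, 4, 6; r = 8.
Inside |z| < r: -5, 1, 4, 6. Outside (|z| ≥ r): ∅.
p(0) = -120, so log|p(0)| = log(120) = 4.7875.
Apply Jensen: I(r) = log|p(0)| + Σ_k log(r/|z_k|), summed over zeros inside |z| < r.
  log(r/|z_k|) for z_k = 6: log(8/6) = 0.2877
  log(r/|z_k|) for z_k = -5: log(8/5) = 0.4700
  log(r/|z_k|) for z_k = 4: log(8/4) = 0.6931
  log(r/|z_k|) for z_k = 1: log(8/1) = 2.0794
Sum over inside zeros: 3.5303.
I(r) = log|p(0)| + (inside sum) = 4.7875 + 3.5303 = 8.3178.
Closed form (all zeros inside, monic): I(r) = n·log(r) = 4·log(8) = 8.3178. ✓

I(r) ≈ 8.3178.


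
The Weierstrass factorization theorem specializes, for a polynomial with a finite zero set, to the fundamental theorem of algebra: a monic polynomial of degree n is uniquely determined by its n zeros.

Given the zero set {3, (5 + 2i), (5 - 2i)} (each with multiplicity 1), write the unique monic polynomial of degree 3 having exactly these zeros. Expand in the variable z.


The polynomial is p(z) = ∏_{α ∈ S} (z − α), where S = {3, (5 + 2i), (5 - 2i)}.
Expanding the product yields: p(z) = z^3 -13·z^2 + 59·z -87.
Note conjugate pairs combine to real quadratics: (z − (5+2i))(z − (5−2i)) = z² − 10z + 29.
The resulting polynomial has degree 3 and real coefficients as required.

p(z) = z^3 -13·z^2 + 59·z -87.


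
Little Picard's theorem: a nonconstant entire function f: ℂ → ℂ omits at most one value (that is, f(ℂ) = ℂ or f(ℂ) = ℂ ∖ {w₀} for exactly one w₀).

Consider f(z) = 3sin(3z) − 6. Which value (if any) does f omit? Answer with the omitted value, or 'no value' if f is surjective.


Little Picard bounds the complement of f(ℂ) to at most one point.
sin is entire and surjective onto ℂ: for every w ∈ ℂ, sin(ζ) = w has a solution ζ ∈ ℂ (e.g., via the complex inverse arcsin). With ζ = 3z this gives z = ζ/(3). Then 3·sin(3z) takes every value in 3·ℂ = ℂ, and adding -6 is a bijection of ℂ. So f is surjective and omits no value. (Note: only on the real line is sin bounded by [−1, 1].)

Omitted value: no value.


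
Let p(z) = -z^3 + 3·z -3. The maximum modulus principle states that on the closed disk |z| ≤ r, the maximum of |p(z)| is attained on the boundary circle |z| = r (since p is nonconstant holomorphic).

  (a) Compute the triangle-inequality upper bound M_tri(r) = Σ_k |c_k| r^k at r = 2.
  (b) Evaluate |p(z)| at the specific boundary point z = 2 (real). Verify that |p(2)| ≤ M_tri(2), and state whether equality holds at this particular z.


Coefficients: c_0 = -3, c_1 = 3, c_2 = 0, c_3 = -1. Radius r = 2.
Part (a). Triangle bound: M_tri(r) = Σ_k |c_k| r^k
  = |-3|·2^0 + |3|·2^1 + |0|·2^2 + |-1|·2^3
  = 3 + 6 + 0 + 8 = 17.
This bounds M(r) := max_{|z|=r} |p(z)| from above; equality holds iff all terms c_k z^k can be made to align in phase at a single z on |z|=r.
Part (b). At z = 2 (real, on the circle |z| = r):
  p(2) = (-3)·2^0 + (3)·2^1 + (0)·2^2 + (-1)·2^3 = -5.
  |p(2)| = 5.
Check: |p(2)| = 5 ≤ 17 = M_tri(2). ✓ Equality does not hold at z = 2 (the coefficients have mixed signs, so the terms do not all align in phase there).

M_tri(2) = 17; |p(2)| = 5; equality at z=2: no.


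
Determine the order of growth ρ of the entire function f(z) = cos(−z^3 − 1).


Write cos(w) = (e^{iw} ± e^{−iw})/(2 or 2i), so |cos(w)| ≤ e^{|w|}. With w = −z^3 − 1, |w| ≤ 1r^3 + 1 on |z|=r, giving M(r) ≤ e^{1r^3 + 1} and ρ ≤ 3. For the lower bound, choose z on |z|=r with -1z^3 purely imaginary of modulus 1r^3; then |cos(−z^3 − 1)| grows like e^{1r^3}/2, so ρ ≥ 3. Hence ρ = 3.
Therefore ρ = 3.

Order ρ = 3.


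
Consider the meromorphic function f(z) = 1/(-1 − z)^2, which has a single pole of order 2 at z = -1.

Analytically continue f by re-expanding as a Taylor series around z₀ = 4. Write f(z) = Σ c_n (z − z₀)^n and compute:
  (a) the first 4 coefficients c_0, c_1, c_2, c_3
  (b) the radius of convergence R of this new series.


Let w = z − z₀, so z = z₀ + w.
Then -1 − z = -1 − (z₀ + w) = (-1 − z₀) − w = -5 − w.
f(z) = 1/(-5 − w)^2 = (1/(-5)^2) · (1 − w/(-5))^{−2}.
By the binomial series (1−u)^{−2} = Σ_{n≥0} C(n+1, 1) u^n for |u|<1, with u = w/(-5):
  c_n = C(n+1, 1) / (-5)^(n+2).
  c_0 = 1/(-5)^2 = 1/25.
  c_1 = 2/(-5)^3 = -2/125.
  c_2 = 3/(-5)^4 = 3/625.
  c_3 = 4/(-5)^5 = -4/3125.
The series is valid for |w/d| < 1, i.e. |z − z₀| < |d|.
Radius of convergence: R = |-1 − z₀| = |-5| = 5 (distance from z₀ to the singularity z = -1).

c_0 = 1/25, c_1 = -2/125, c_2 = 3/625, c_3 = -4/3125; R = 5.


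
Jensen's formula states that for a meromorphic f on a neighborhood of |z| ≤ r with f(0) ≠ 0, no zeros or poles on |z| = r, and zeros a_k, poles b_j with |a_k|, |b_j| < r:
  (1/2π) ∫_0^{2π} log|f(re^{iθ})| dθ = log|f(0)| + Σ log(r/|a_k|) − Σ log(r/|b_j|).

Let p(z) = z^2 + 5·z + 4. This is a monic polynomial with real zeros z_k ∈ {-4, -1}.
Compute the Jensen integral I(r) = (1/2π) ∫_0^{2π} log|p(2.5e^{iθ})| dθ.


Zeros: -4, -1; r = 2.5.
Inside |z| < r: -1. Outside (|z| ≥ r): -4.
p(0) = 4, so log|p(0)| = log(4) = 1.3863.
Apply Jensen: I(r) = log|p(0)| + Σ_k log(r/|z_k|), summed over zeros inside |z| < r.
  log(r/|z_k|) for z_k = -1: log(2.5/1) = 0.9163
  Outside zeros (-4) contribute nothing to the Jensen sum.
Sum over inside zeros: 0.9163.
I(r) = log|p(0)| + (inside sum) = 1.3863 + 0.9163 = 2.3026.
Note: since some zeros are outside |z| ≤ r, the simplified n·log(r) form does NOT apply — only the inside zeros contribute.

I(r) ≈ 2.3026.


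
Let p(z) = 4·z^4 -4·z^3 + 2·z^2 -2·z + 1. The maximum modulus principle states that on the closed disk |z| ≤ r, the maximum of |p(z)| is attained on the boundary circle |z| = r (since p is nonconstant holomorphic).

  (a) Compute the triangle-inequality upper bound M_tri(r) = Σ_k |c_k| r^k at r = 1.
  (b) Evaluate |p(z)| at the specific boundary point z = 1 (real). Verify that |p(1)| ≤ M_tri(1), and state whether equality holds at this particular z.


Coefficients: c_0 = 1, c_1 = -2, c_2 = 2, c_3 = -4, c_4 = 4. Radius r = 1.
Part (a). Triangle bound: M_tri(r) = Σ_k |c_k| r^k
  = |1|·1^0 + |-2|·1^1 + |2|·1^2 + |-4|·1^3 + |4|·1^4
  = 1 + 2 + 2 + 4 + 4 = 13.
This bounds M(r) := max_{|z|=r} |p(z)| from above; equality holds iff all terms c_k z^k can be made to align in phase at a single z on |z|=r.
Part (b). At z = 1 (real, on the circle |z| = r):
  p(1) = (1)·1^0 + (-2)·1^1 + (2)·1^2 + (-4)·1^3 + (4)·1^4 = 1.
  |p(1)| = 1.
Check: |p(1)| = 1 ≤ 13 = M_tri(1). ✓ Equality does not hold at z = 1 (the coefficients have mixed signs, so the terms do not all align in phase there).

M_tri(1) = 13; |p(1)| = 1; equality at z=1: no.


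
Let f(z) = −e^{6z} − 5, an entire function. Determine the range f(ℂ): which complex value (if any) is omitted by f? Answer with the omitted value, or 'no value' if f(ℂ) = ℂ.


Little Picard bounds the complement of f(ℂ) to at most one point.
e^{6z} is never zero on ℂ, so -1·e^{6z} takes every value in ℂ ∖ {0}. Adding -5 shifts the range to ℂ ∖ {-5}. Thus f omits exactly the value -5.

Omitted value: -5.


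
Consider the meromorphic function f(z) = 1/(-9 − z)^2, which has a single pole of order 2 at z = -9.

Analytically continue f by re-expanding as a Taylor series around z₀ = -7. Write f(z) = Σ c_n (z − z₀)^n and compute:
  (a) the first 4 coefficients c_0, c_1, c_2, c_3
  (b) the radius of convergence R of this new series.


Let w = z − z₀, so z = z₀ + w.
Then -9 − z = -9 − (z₀ + w) = (-9 − z₀) − w = -2 − w.
f(z) = 1/(-2 − w)^2 = (1/(-2)^2) · (1 − w/(-2))^{−2}.
By the binomial series (1−u)^{−2} = Σ_{n≥0} C(n+1, 1) u^n for |u|<1, with u = w/(-2):
  c_n = C(n+1, 1) / (-2)^(n+2).
  c_0 = 1/(-2)^2 = 1/4.
  c_1 = 2/(-2)^3 = -1/4.
  c_2 = 3/(-2)^4 = 3/16.
  c_3 = 4/(-2)^5 = -1/8.
The series is valid for |w/d| < 1, i.e. |z − z₀| < |d|.
Radius of convergence: R = |-9 − z₀| = |-2| = 2 (distance from z₀ to the singularity z = -9).

c_0 = 1/4, c_1 = -1/4, c_2 = 3/16, c_3 = -1/8; R = 2.


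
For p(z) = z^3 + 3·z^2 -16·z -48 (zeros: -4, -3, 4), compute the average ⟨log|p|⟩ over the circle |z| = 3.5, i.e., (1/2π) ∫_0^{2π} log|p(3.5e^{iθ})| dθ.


Zeros: -4, -3, 4; r = 3.5.
Inside |z| < r: -3. Outside (|z| ≥ r): -4, 4.
p(0) = -48, so log|p(0)| = log(48) = 3.8712.
Apply Jensen: I(r) = log|p(0)| + Σ_k log(r/|z_k|), summed over zeros inside |z| < r.
  log(r/|z_k|) for z_k = -3: log(3.5/3) = 0.1542
  Outside zeros (-4, 4) contribute nothing to the Jensen sum.
Sum over inside zeros: 0.1542.
I(r) = log|p(0)| + (inside sum) = 3.8712 + 0.1542 = 4.0254.
Note: since some zeros are outside |z| ≤ r, the simplified n·log(r) form does NOT apply — only the inside zeros contribute.

I(r) ≈ 4.0254.


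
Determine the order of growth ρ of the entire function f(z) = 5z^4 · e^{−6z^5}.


M(r) = max_{|z|=r} |5|·|z|^4·|e^{−6z^5}| = 5·r^4 · e^{6r^5} (the factors attain their maxima compatibly on |z|=r). Then log M(r) = log 5 + 4·log r + 6r^5, dominated by the last term, so log log M(r) ~ 5·log r. The polynomial factor 5z^4 contributes only a log r term and does not affect the order. ρ = 5.
Therefore ρ = 5.

Order ρ = 5.


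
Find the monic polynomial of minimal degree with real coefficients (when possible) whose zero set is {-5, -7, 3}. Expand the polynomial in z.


The polynomial is p(z) = ∏_{α ∈ S} (z − α), where S = {-5, -7, 3}.
Expanding the product yields: p(z) = z^3 + 9·z^2 -z -105.
The resulting polynomial has degree 3 and real coefficients as required.

p(z) = z^3 + 9·z^2 -z -105.


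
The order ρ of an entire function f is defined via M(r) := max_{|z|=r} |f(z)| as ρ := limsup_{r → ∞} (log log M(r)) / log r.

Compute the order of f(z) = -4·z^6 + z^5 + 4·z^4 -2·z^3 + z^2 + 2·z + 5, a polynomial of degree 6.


|f(z)| ≤ Σ|c_k|·r^k = O(r^6) as r → ∞. Polynomial growth is O(e^{r^ε}) for every ε > 0 (since r^6/e^{r^ε} → 0), so ρ ≤ ε for all ε > 0, i.e. ρ = 0. Every nonconstant polynomial has order 0.
Therefore ρ = 0.

Order ρ = 0.


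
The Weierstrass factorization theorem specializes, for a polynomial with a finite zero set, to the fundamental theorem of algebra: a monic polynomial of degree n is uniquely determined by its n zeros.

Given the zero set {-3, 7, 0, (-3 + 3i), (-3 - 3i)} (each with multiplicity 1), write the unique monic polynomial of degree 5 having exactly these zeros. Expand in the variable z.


The polynomial is p(z) = ∏_{α ∈ S} (z − α), where S = {-3, 7, 0, (-3 + 3i), (-3 - 3i)}.
Expanding the product yields: p(z) = z^5 + 2·z^4 -27·z^3 -198·z^2 -378·z.
Note conjugate pairs combine to real quadratics: (z − (-3+3i))(z − (-3−3i)) = z² + 6z + 18.
The resulting polynomial has degree 5 and real coefficients as required.

p(z) = z^5 + 2·z^4 -27·z^3 -198·z^2 -378·z.


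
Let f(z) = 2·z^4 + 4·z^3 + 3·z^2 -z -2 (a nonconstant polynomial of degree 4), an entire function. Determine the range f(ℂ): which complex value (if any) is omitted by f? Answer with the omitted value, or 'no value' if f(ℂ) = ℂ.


Little Picard bounds the complement of f(ℂ) to at most one point.
For every w ∈ ℂ, the equation p(z) − w = 0 is a nonconstant polynomial in z and hence has at least one root by the fundamental theorem of algebra. So p is surjective onto ℂ, omitting no value.

Omitted value: no value.


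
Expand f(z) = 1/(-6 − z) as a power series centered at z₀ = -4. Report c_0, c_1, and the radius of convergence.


Let w = z − z₀, so z = z₀ + w.
Then -6 − z = -6 − (z₀ + w) = (-6 − z₀) − w = -2 − w.
f(z) = 1/(-2 − w) = (1/(-2)) · 1/(1 − w/(-2)) = Σ_{n≥0} w^n / (-2)^(n+1).
So c_n = 1/(-2)^(n+1):
  c_0 = 1/(-2)^1 = -1/2.
  c_1 = 1/(-2)^2 = 1/4.
The series is valid for |w/d| < 1, i.e. |z − z₀| < |d|.
Radius of convergence: R = |-6 − z₀| = |-2| = 2 (distance from z₀ to the singularity z = -6).

c_0 = -1/2, c_1 = 1/4; R = 2.


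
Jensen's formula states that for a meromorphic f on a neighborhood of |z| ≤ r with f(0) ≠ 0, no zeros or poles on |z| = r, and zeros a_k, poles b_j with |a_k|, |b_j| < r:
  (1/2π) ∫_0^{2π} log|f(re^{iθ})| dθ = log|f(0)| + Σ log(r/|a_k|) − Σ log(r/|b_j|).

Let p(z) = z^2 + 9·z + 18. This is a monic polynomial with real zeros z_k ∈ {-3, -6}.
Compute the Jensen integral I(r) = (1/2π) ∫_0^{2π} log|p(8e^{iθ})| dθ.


Zeros: -6, -3; r = 8.
Inside |z| < r: -6, -3. Outside (|z| ≥ r): ∅.
p(0) = 18, so log|p(0)| = log(18) = 2.8904.
Apply Jensen: I(r) = log|p(0)| + Σ_k log(r/|z_k|), summed over zeros inside |z| < r.
  log(r/|z_k|) for z_k = -3: log(8/3) = 0.9808
  log(r/|z_k|) for z_k = -6: log(8/6) = 0.2877
Sum over inside zeros: 1.2685.
I(r) = log|p(0)| + (inside sum) = 2.8904 + 1.2685 = 4.1589.
Closed form (all zeros inside, monic): I(r) = n·log(r) = 2·log(8) = 4.1589. ✓

I(r) ≈ 4.1589.


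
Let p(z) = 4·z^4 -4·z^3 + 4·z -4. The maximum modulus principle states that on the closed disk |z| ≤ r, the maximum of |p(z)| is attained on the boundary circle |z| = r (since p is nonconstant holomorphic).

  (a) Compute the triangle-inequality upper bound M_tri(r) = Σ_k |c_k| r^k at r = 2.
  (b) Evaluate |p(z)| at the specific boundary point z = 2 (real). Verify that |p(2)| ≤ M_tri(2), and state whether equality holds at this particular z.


Coefficients: c_0 = -4, c_1 = 4, c_2 = 0, c_3 = -4, c_4 = 4. Radius r = 2.
Part (a). Triangle bound: M_tri(r) = Σ_k |c_k| r^k
  = |-4|·2^0 + |4|·2^1 + |0|·2^2 + |-4|·2^3 + |4|·2^4
  = 4 + 8 + 0 + 32 + 64 = 108.
This bounds M(r) := max_{|z|=r} |p(z)| from above; equality holds iff all terms c_k z^k can be made to align in phase at a single z on |z|=r.
Part (b). At z = 2 (real, on the circle |z| = r):
  p(2) = (-4)·2^0 + (4)·2^1 + (0)·2^2 + (-4)·2^3 + (4)·2^4 = 36.
  |p(2)| = 36.
Check: |p(2)| = 36 ≤ 108 = M_tri(2). ✓ Equality does not hold at z = 2 (the coefficients have mixed signs, so the terms do not all align in phase there).

M_tri(2) = 108; |p(2)| = 36; equality at z=2: no.


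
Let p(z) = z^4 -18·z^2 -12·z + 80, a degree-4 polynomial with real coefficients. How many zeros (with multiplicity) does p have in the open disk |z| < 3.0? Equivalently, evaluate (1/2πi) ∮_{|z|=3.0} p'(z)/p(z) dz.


The zeros of p are: (-3 + 1i), (-3 - 1i), 2, 4.
Their magnitudes are: 3.162, 3.162, 2, 4.
Zeros with |z| < R = 3.0: 2.
Count = 1.
By the argument principle, (1/2πi) ∮_{|z|=R} p'(z)/p(z) dz equals exactly this count.

Number of zeros inside |z| < 3.0: 1.


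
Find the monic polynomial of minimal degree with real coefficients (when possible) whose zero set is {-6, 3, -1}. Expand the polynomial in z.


The polynomial is p(z) = ∏_{α ∈ S} (z − α), where S = {-6, 3, -1}.
Expanding the product yields: p(z) = z^3 + 4·z^2 -15·z -18.
The resulting polynomial has degree 3 and real coefficients as required.

p(z) = z^3 + 4·z^2 -15·z -18.


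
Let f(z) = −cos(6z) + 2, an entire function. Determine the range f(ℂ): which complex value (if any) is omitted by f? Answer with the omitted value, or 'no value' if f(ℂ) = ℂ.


Little Picard bounds the complement of f(ℂ) to at most one point.
cos is entire and surjective onto ℂ: for every w ∈ ℂ, cos(ζ) = w has a solution ζ ∈ ℂ (e.g., via the complex inverse arccos). With ζ = 6z this gives z = ζ/(6). Then -1·cos(6z) takes every value in -1·ℂ = ℂ, and adding 2 is a bijection of ℂ. So f is surjective and omits no value. (Note: only on the real line is cos bounded by [−1, 1].)

Omitted value: no value.


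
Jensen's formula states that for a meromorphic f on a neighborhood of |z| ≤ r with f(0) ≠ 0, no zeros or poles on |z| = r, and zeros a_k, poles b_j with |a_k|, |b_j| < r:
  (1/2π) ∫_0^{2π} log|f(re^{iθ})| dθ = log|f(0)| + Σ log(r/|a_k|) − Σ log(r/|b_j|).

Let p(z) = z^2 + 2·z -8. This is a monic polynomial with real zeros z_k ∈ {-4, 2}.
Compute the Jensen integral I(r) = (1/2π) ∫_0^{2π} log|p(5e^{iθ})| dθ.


Zeros: -4, 2; r = 5.
Inside |z| < r: -4, 2. Outside (|z| ≥ r): ∅.
p(0) = -8, so log|p(0)| = log(8) = 2.0794.
Apply Jensen: I(r) = log|p(0)| + Σ_k log(r/|z_k|), summed over zeros inside |z| < r.
  log(r/|z_k|) for z_k = -4: log(5/4) = 0.2231
  log(r/|z_k|) for z_k = 2: log(5/2) = 0.9163
Sum over inside zeros: 1.1394.
I(r) = log|p(0)| + (inside sum) = 2.0794 + 1.1394 = 3.2189.
Closed form (all zeros inside, monic): I(r) = n·log(r) = 2·log(5) = 3.2189. ✓

I(r) ≈ 3.2189.


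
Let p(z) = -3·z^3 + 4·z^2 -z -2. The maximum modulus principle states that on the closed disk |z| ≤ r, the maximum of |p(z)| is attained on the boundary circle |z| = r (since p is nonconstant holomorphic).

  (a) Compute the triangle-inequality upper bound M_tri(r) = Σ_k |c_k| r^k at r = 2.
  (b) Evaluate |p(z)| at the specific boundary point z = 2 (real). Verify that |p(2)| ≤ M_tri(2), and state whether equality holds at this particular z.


Coefficients: c_0 = -2, c_1 = -1, c_2 = 4, c_3 = -3. Radius r = 2.
Part (a). Triangle bound: M_tri(r) = Σ_k |c_k| r^k
  = |-2|·2^0 + |-1|·2^1 + |4|·2^2 + |-3|·2^3
  = 2 + 2 + 16 + 24 = 44.
This bounds M(r) := max_{|z|=r} |p(z)| from above; equality holds iff all terms c_k z^k can be made to align in phase at a single z on |z|=r.
Part (b). At z = 2 (real, on the circle |z| = r):
  p(2) = (-2)·2^0 + (-1)·2^1 + (4)·2^2 + (-3)·2^3 = -12.
  |p(2)| = 12.
Check: |p(2)| = 12 ≤ 44 = M_tri(2). ✓ Equality does not hold at z = 2 (the coefficients have mixed signs, so the terms do not all align in phase there).

M_tri(2) = 44; |p(2)| = 12; equality at z=2: no.


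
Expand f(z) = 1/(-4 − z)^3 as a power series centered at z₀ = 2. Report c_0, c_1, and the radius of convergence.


Let w = z − z₀, so z = z₀ + w.
Then -4 − z = -4 − (z₀ + w) = (-4 − z₀) − w = -6 − w.
f(z) = 1/(-6 − w)^3 = (1/(-6)^3) · (1 − w/(-6))^{−3}.
By the binomial series (1−u)^{−3} = Σ_{n≥0} C(n+2, 2) u^n for |u|<1, with u = w/(-6):
  c_n = C(n+2, 2) / (-6)^(n+3).
  c_0 = 1/(-6)^3 = -1/216.
  c_1 = 3/(-6)^4 = 1/432.
The series is valid for |w/d| < 1, i.e. |z − z₀| < |d|.
Radius of convergence: R = |-4 − z₀| = |-6| = 6 (distance from z₀ to the singularity z = -4).

c_0 = -1/216, c_1 = 1/432; R = 6.


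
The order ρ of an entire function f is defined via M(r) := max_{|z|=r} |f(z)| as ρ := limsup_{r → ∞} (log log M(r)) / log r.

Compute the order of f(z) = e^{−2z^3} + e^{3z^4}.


Each summand is entire of order 3 and 4 respectively (as in the single-exponential case). The order of a sum is at most the max of the orders, so ρ ≤ 4. For the lower bound: on |z|=r choose arg z so that 3z^4 is real positive; then |e^{3z^4}| = e^{3r^4} while |e^{-2z^3}| ≤ e^{2r^3} = o(e^{3r^4}). So |f| ≥ e^{3r^4}(1 − o(1)) and ρ ≥ 4. Hence ρ = max(3, 4) = 4.
Therefore ρ = 4.

Order ρ = 4.


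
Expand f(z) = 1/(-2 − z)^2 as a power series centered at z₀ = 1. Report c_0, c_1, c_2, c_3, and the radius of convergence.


Let w = z − z₀, so z = z₀ + w.
Then -2 − z = -2 − (z₀ + w) = (-2 − z₀) − w = -3 − w.
f(z) = 1/(-3 − w)^2 = (1/(-3)^2) · (1 − w/(-3))^{−2}.
By the binomial series (1−u)^{−2} = Σ_{n≥0} C(n+1, 1) u^n for |u|<1, with u = w/(-3):
  c_n = C(n+1, 1) / (-3)^(n+2).
  c_0 = 1/(-3)^2 = 1/9.
  c_1 = 2/(-3)^3 = -2/27.
  c_2 = 3/(-3)^4 = 1/27.
  c_3 = 4/(-3)^5 = -4/243.
The series is valid for |w/d| < 1, i.e. |z − z₀| < |d|.
Radius of convergence: R = |-2 − z₀| = |-3| = 3 (distance from z₀ to the singularity z = -2).

c_0 = 1/9, c_1 = -2/27, c_2 = 1/27, c_3 = -4/243; R = 3.


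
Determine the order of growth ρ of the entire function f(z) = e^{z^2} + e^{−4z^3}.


Each summand is entire of order 2 and 3 respectively (as in the single-exponential case). The order of a sum is at most the max of the orders, so ρ ≤ 3. For the lower bound: on |z|=r choose arg z so that -4z^3 is real positive; then |e^{-4z^3}| = e^{4r^3} while |e^{1z^2}| ≤ e^{1r^2} = o(e^{4r^3}). So |f| ≥ e^{4r^3}(1 − o(1)) and ρ ≥ 3. Hence ρ = max(2, 3) = 3.
Therefore ρ = 3.

Order ρ = 3.
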